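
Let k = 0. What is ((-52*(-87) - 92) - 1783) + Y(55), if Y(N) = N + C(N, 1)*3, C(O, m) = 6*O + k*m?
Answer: 3694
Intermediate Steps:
C(O, m) = 6*O (C(O, m) = 6*O + 0*m = 6*O + 0 = 6*O)
Y(N) = 19*N (Y(N) = N + (6*N)*3 = N + 18*N = 19*N)
((-52*(-87) - 92) - 1783) + Y(55) = ((-52*(-87) - 92) - 1783) + 19*55 = ((4524 - 92) - 1783) + 1045 = (4432 - 1783) + 1045 = 2649 + 1045 = 3694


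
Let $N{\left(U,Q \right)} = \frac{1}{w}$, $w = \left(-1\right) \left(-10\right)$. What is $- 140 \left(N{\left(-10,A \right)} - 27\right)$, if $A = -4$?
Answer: $3766$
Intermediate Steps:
$w = 10$
$N{\left(U,Q \right)} = \frac{1}{10}$
$- 140 \left(N{\left(-10,A \right)} - 27\right) = - 140 \left(\frac{1}{10} - 27\right) = \left(-140\right) \left(- \frac{269}{10}\right) = 3766$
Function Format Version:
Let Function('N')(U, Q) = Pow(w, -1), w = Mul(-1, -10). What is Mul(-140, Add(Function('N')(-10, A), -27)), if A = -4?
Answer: 3766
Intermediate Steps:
w = 10
Function('N')(U, Q) = Rational(1, 10) (Function('N')(U, Q) = Pow(10, -1) = Rational(1, 10))
Mul(-140, Add(Function('N')(-10, A), -27)) = Mul(-140, Add(Rational(1, 10), -27)) = Mul(-140, Rational(-269, 10)) = 3766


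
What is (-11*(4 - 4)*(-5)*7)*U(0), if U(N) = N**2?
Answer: 0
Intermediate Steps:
(-11*(4 - 4)*(-5)*7)*U(0) = (-11*(4 - 4)*(-5)*7)*0**2 = (-0*(-5)*7)*0 = (-11*0*7)*0 = (0*7)*0 = 0*0 = 0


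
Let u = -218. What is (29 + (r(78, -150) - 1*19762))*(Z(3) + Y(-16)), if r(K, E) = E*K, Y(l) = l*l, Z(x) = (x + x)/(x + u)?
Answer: -40229854/5 ≈ -8.0460e+6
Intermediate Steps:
Z(x) = 2*x/(-218 + x) (Z(x) = (x + x)/(x - 218) = (2*x)/(-218 + x) = 2*x/(-218 + x))
Y(l) = l²
(29 + (r(78, -150) - 1*19762))*(Z(3) + Y(-16)) = (29 + (-150*78 - 1*19762))*(2*3/(-218 + 3) + (-16)²) = (29 + (-11700 - 19762))*(2*3/(-215) + 256) = (29 - 31462)*(2*3*(-1/215) + 256) = -31433*(-6/215 + 256) = -31433*55034/215 = -40229854/5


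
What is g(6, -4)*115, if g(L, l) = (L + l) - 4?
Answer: -230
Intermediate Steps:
g(L, l) = -4 + L + l
g(6, -4)*115 = (-4 + 6 - 4)*115 = -2*115 = -230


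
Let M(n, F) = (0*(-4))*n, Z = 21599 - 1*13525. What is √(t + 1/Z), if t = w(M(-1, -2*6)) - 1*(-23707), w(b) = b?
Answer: √1545446915606/8074 ≈ 153.97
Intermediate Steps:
Z = 8074 (Z = 21599 - 13525 = 8074)
M(n, F) = 0 (M(n, F) = 0*n = 0)
t = 23707 (t = 0 - 1*(-23707) = 0 + 23707 = 23707)
√(t + 1/Z) = √(23707 + 1/8074) = √(191410319/8074) = √1545446915606/8074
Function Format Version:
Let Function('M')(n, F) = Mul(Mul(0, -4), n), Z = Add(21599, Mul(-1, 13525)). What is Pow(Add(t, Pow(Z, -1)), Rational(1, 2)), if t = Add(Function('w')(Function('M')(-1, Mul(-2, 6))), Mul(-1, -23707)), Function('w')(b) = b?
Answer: Mul(Rational(1, 8074), Pow(1545446915606, Rational(1, 2))) ≈ 153.97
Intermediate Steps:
Z = 8074 (Z = Add(21599, -13525) = 8074)
Function('M')(n, F) = 0 (Function('M')(n, F) = Mul(0, n) = 0)
t = 23707 (t = Add(0, Mul(-1, -23707)) = Add(0, 23707) = 23707)
Pow(Add(t, Pow(Z, -1)), Rational(1, 2)) = Pow(Add(23707, Pow(8074, -1)), Rational(1, 2)) = Pow(Add(23707, Rational(1, 8074)), Rational(1, 2)) = Pow(Rational(191410319, 8074), Rational(1, 2)) = Mul(Rational(1, 8074), Pow(1545446915606, Rational(1, 2)))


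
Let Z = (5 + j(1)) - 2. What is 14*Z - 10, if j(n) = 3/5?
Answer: 202/5 ≈ 40.400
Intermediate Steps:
j(n) = 3/5 (j(n) = 3*(1/5) = 3/5)
Z = 18/5 (Z = (5 + 3/5) - 2 = 28/5 - 2 = 18/5 ≈ 3.6000)
14*Z - 10 = 14*(18/5) - 10 = 252/5 - 10 = 202/5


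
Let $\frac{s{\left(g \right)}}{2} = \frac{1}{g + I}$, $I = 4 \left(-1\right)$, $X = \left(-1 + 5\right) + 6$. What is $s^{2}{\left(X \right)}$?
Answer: $\frac{1}{9} \approx 0.11111$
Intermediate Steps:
$X = 10$ ($X = 4 + 6 = 10$)
$I = -4$
$s{\left(g \right)} = \frac{2}{-4 + g}$ ($s{\left(g \right)} = \frac{2}{g - 4} = \frac{2}{-4 + g}$)
$s^{2}{\left(X \right)} = \left(\frac{2}{-4 + 10}\right)^{2} = \left(\frac{2}{6}\right)^{2} = \left(2 \cdot \frac{1}{6}\right)^{2} = \left(\frac{1}{3}\right)^{2} = \frac{1}{9}$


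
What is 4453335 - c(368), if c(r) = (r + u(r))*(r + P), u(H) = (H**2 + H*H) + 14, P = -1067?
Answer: 194043105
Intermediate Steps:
u(H) = 14 + 2*H**2 (u(H) = (H**2 + H**2) + 14 = 2*H**2 + 14 = 14 + 2*H**2)
c(r) = (-1067 + r)*(14 + r + 2*r**2) (c(r) = (r + (14 + 2*r**2))*(r - 1067) = (14 + r + 2*r**2)*(-1067 + r) = (-1067 + r)*(14 + r + 2*r**2))
4453335 - c(368) = 4453335 - (-14938 - 2133*368**2 - 1053*368 + 2*368**3) = 4453335 - (-14938 - 2133*135424 - 387504 + 2*49836032) = 4453335 - (-14938 - 288859392 - 387504 + 99672064) = 4453335 - 1*(-189589770) = 4453335 + 189589770 = 194043105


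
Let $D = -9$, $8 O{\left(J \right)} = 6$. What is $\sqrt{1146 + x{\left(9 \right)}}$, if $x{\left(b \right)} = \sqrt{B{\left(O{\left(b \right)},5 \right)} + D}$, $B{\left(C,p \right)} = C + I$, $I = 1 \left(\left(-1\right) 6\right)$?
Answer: $\frac{\sqrt{4584 + 2 i \sqrt{57}}}{2} \approx 33.853 + 0.055755 i$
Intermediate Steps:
$O{\left(J \right)} = \frac{3}{4}$ ($O{\left(J \right)} = \frac{1}{8} \cdot 6 = \frac{3}{4}$)
$I = -6$ ($I = 1 \left(-6\right) = -6$)
$B{\left(C,p \right)} = -6 + C$ ($B{\left(C,p \right)} = C - 6 = -6 + C$)
$x{\left(b \right)} = \frac{i \sqrt{57}}{2}$ ($x{\left(b \right)} = \sqrt{\left(-6 + \frac{3}{4}\right) - 9} = \sqrt{- \frac{21}{4} - 9} = \sqrt{- \frac{57}{4}} = \frac{i \sqrt{57}}{2}$)
$\sqrt{1146 + x{\left(9 \right)}} = \sqrt{1146 + \frac{i \sqrt{57}}{2}}$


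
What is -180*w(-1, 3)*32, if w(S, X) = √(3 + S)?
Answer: -5760*√2 ≈ -8145.9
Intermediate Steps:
-180*w(-1, 3)*32 = -180*√(3 - 1)*32 = -180*√2*32 = -5760*√2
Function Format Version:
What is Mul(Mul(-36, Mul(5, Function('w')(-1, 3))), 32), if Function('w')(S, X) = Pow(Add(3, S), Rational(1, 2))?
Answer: Mul(-5760, Pow(2, Rational(1, 2))) ≈ -8145.9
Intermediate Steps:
Mul(Mul(-36, Mul(5, Function('w')(-1, 3))), 32) = Mul(Mul(-36, Mul(5, Pow(Add(3, -1), Rational(1, 2)))), 32) = Mul(Mul(-36, Mul(5, Pow(2, Rational(1, 2)))), 32) = Mul(Mul(-180, Pow(2, Rational(1, 2))), 32) = Mul(-5760, Pow(2, Rational(1, 2)))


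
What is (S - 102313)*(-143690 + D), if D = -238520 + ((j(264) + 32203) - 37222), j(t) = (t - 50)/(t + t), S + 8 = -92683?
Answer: 4983734242099/66 ≈ 7.5511e+10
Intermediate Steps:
S = -92691 (S = -8 - 92683 = -92691)
j(t) = (-50 + t)/(2*t) (j(t) = (-50 + t)/((2*t)) = (-50 + t)*(1/(2*t)) = (-50 + t)/(2*t))
D = -64294189/264 (D = -238520 + (((½)*(-50 + 264)/264 + 32203) - 37222) = -238520 + (((½)*(1/264)*214 + 32203) - 37222) = -238520 + ((107/264 + 32203) - 37222) = -238520 + (8501699/264 - 37222) = -238520 - 1324909/264 = -64294189/264 ≈ -2.4354e+5)
(S - 102313)*(-143690 + D) = (-92691 - 102313)*(-143690 - 64294189/264) = -195004*(-102228349/264) = 4983734242099/66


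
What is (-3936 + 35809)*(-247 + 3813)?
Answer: 113659118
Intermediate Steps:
(-3936 + 35809)*(-247 + 3813) = 31873*3566 = 113659118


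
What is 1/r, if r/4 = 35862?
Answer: 1/143448 ≈ 6.9712e-6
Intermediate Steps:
r = 143448 (r = 4*35862 = 143448)
1/r = 1/143448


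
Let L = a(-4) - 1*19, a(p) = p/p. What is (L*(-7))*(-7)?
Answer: -882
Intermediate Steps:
a(p) = 1
L = -18 (L = 1 - 1*19 = 1 - 19 = -18)
(L*(-7))*(-7) = -18*(-7)*(-7) = 126*(-7) = -882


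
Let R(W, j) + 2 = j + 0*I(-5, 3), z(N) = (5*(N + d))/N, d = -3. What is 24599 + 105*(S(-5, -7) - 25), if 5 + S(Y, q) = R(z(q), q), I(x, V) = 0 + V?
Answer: 20504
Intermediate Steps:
z(N) = (-15 + 5*N)/N (z(N) = (5*(N - 3))/N = (5*(-3 + N))/N = (-15 + 5*N)/N)
I(x, V) = V
R(W, j) = -2 + j (R(W, j) = -2 + (j + 0*3) = -2 + (j + 0) = -2 + j)
S(Y, q) = -7 + q (S(Y, q) = -5 + (-2 + q) = -7 + q)
24599 + 105*(S(-5, -7) - 25) = 24599 + 105*((-7 - 7) - 25) = 24599 + 105*(-14 - 25) = 24599 + 105*(-39) = 24599 - 4095 = 20504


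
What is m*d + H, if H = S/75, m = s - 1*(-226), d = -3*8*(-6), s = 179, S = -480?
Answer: 291568/5 ≈ 58314.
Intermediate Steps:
d = 144 (d = -24*(-6) = 144)
m = 405 (m = 179 - 1*(-226) = 179 + 226 = 405)
H = -32/5 (H = -480/75 = -480*1/75 = -32/5 ≈ -6.4000)
m*d + H = 405*144 - 32/5 = 58320 - 32/5 = 291568/5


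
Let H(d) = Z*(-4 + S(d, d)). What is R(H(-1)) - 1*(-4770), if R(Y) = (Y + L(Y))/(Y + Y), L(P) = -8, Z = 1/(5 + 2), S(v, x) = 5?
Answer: 9485/2 ≈ 4742.5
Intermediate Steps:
Z = ⅐ (Z = 1/7 = ⅐ ≈ 0.14286)
H(d) = ⅐ (H(d) = (-4 + 5)/7 = (⅐)*1 = ⅐)
R(Y) = (-8 + Y)/(2*Y) (R(Y) = (Y - 8)/(Y + Y) = (-8 + Y)/((2*Y)) = (-8 + Y)*(1/(2*Y)) = (-8 + Y)/(2*Y))
R(H(-1)) - 1*(-4770) = (-8 + ⅐)/(2*(⅐)) - 1*(-4770) = (½)*7*(-55/7) + 4770 = -55/2 + 4770 = 9485/2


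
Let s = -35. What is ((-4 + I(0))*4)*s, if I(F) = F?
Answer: 560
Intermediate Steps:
((-4 + I(0))*4)*s = ((-4 + 0)*4)*(-35) = -4*4*(-35) = -16*(-35) = 560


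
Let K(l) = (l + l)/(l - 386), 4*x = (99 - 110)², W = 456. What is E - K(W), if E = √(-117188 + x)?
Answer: -456/35 + I*√468631/2 ≈ -13.029 + 342.28*I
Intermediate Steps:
x = 121/4 (x = (99 - 110)²/4 = (¼)*(-11)² = (¼)*121 = 121/4 ≈ 30.250)
E = I*√468631/2 (E = √(-117188 + 121/4) = √(-468631/4) = I*√468631/2 ≈ 342.28*I)
K(l) = 2*l/(-386 + l) (K(l) = (2*l)/(-386 + l) = 2*l/(-386 + l))
E - K(W) = I*√468631/2 - 2*456/(-386 + 456) = I*√468631/2 - 2*456/70 = I*√468631/2 - 1*456/35 = I*√468631/2 - 456/35 = -456/35 + I*√468631/2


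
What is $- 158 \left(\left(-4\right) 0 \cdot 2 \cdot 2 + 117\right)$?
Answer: $-18486$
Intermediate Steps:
$- 158 \left(\left(-4\right) 0 \cdot 2 \cdot 2 + 117\right) = - 158 \left(0 \cdot 4 + 117\right) = - 158 \left(0 + 117\right) = \left(-158\right) 117 = -18486$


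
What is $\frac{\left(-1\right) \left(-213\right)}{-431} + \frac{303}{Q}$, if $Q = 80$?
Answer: $\frac{113553}{34480} \approx 3.2933$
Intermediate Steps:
$\frac{\left(-1\right) \left(-213\right)}{-431} + \frac{303}{Q} = \frac{\left(-1\right) \left(-213\right)}{-431} + \frac{303}{80} = 213 \left(- \frac{1}{431}\right) + 303 \cdot \frac{1}{80} = - \frac{213}{431} + \frac{303}{80} = \frac{113553}{34480}$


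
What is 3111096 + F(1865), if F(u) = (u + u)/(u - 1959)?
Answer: 146219647/47 ≈ 3.1111e+6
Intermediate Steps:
F(u) = 2*u/(-1959 + u) (F(u) = (2*u)/(-1959 + u) = 2*u/(-1959 + u))
3111096 + F(1865) = 3111096 + 2*1865/(-1959 + 1865) = 3111096 + 2*1865/(-94) = 3111096 + 2*1865*(-1/94) = 3111096 - 1865/47 = 146219647/47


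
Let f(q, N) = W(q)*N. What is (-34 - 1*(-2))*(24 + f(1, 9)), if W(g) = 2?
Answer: -1344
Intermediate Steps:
f(q, N) = 2*N
(-34 - 1*(-2))*(24 + f(1, 9)) = (-34 - 1*(-2))*(24 + 2*9) = (-34 + 2)*(24 + 18) = -32*42 = -1344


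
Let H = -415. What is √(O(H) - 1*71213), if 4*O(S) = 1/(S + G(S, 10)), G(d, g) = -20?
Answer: I*√53901120135/870 ≈ 266.86*I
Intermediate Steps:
O(S) = 1/(4*(-20 + S)) (O(S) = 1/(4*(S - 20)) = 1/(4*(-20 + S)))
√(O(H) - 1*71213) = √(1/(4*(-20 - 415)) - 1*71213) = √((¼)/(-435) - 71213) = √((¼)*(-1/435) - 71213) = √(-1/1740 - 71213) = √(-123910621/1740) = I*√53901120135/870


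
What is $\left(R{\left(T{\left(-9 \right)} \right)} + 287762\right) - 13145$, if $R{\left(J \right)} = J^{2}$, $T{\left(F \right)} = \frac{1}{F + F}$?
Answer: $\frac{88975909}{324} \approx 2.7462 \cdot 10^{5}$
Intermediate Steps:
$T{\left(F \right)} = \frac{1}{2 F}$
$\left(R{\left(T{\left(-9 \right)} \right)} + 287762\right) - 13145 = \left(\left(\frac{1}{2 \left(-9\right)}\right)^{2} + 287762\right) - 13145 = \left(\left(\frac{1}{2} \left(- \frac{1}{9}\right)\right)^{2} + 287762\right) - 13145 = \left(\left(- \frac{1}{18}\right)^{2} + 287762\right) - 13145 = \left(\frac{1}{324} + 287762\right) - 13145 = \frac{93234889}{324} - 13145 = \frac{88975909}{324}$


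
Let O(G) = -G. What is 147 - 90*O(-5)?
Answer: -303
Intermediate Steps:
147 - 90*O(-5) = 147 - (-90)*(-5) = 147 - 90*5 = 147 - 450 = -303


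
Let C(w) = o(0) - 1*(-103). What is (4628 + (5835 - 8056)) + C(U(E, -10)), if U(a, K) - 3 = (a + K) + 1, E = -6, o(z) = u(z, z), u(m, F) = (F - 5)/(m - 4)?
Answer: 10045/4 ≈ 2511.3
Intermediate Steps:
u(m, F) = (-5 + F)/(-4 + m)
o(z) = (-5 + z)/(-4 + z)
U(a, K) = 4 + K + a (U(a, K) = 3 + ((a + K) + 1) = 3 + ((K + a) + 1) = 3 + (1 + K + a) = 4 + K + a)
C(w) = 417/4 (C(w) = (-5 + 0)/(-4 + 0) - 1*(-103) = -5/(-4) + 103 = -¼*(-5) + 103 = 5/4 + 103 = 417/4)
(4628 + (5835 - 8056)) + C(U(E, -10)) = (4628 + (5835 - 8056)) + 417/4 = (4628 - 2221) + 417/4 = 2407 + 417/4 = 10045/4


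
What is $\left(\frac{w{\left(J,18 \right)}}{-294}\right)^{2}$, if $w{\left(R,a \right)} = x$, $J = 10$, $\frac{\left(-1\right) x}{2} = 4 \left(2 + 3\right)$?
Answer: $\frac{400}{21609} \approx 0.018511$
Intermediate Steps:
$x = -40$ ($x = - 2 \cdot 4 \left(2 + 3\right) = - 2 \cdot 4 \cdot 5 = \left(-2\right) 20 = -40$)
$w{\left(R,a \right)} = -40$
$\left(\frac{w{\left(J,18 \right)}}{-294}\right)^{2} = \left(- \frac{40}{-294}\right)^{2} = \left(\left(-40\right) \left(- \frac{1}{294}\right)\right)^{2} = \left(\frac{20}{147}\right)^{2} = \frac{400}{21609}$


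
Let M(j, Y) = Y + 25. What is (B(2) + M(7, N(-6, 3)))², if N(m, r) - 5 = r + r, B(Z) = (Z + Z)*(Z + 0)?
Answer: 1936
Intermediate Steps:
B(Z) = 2*Z² (B(Z) = (2*Z)*Z = 2*Z²)
N(m, r) = 5 + 2*r (N(m, r) = 5 + (r + r) = 5 + 2*r)
M(j, Y) = 25 + Y
(B(2) + M(7, N(-6, 3)))² = (2*2² + (25 + (5 + 2*3)))² = (2*4 + (25 + (5 + 6)))² = (8 + (25 + 11))² = (8 + 36)² = 44² = 1936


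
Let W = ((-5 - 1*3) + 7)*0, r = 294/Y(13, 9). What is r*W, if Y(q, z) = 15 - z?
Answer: 0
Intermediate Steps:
r = 49 (r = 294/(15 - 1*9) = 294/(15 - 9) = 294/6 = 294*(⅙) = 49)
W = 0 (W = ((-5 - 3) + 7)*0 = (-8 + 7)*0 = -1*0 = 0)
r*W = 49*0 = 0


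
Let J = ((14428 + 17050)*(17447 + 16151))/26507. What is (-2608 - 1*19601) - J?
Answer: -1646291807/26507 ≈ -62108.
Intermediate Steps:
J = 1057597844/26507 (J = (31478*33598)*(1/26507) = 1057597844*(1/26507) = 1057597844/26507 ≈ 39899.)
(-2608 - 1*19601) - J = (-2608 - 1*19601) - 1*1057597844/26507 = (-2608 - 19601) - 1057597844/26507 = -22209 - 1057597844/26507 = -1646291807/26507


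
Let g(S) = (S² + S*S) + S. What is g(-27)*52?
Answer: 74412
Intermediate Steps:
g(S) = S + 2*S² (g(S) = (S² + S²) + S = 2*S² + S = S + 2*S²)
g(-27)*52 = -27*(1 + 2*(-27))*52 = -27*(1 - 54)*52 = -27*(-53)*52 = 1431*52 = 74412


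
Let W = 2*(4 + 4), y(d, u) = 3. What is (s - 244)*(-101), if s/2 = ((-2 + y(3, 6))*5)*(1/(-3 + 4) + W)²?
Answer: -267246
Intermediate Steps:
W = 16 (W = 2*8 = 16)
s = 2890 (s = 2*(((-2 + 3)*5)*(1/(-3 + 4) + 16)²) = 2*((1*5)*(1/1 + 16)²) = 2*(5*(1 + 16)²) = 2*(5*17²) = 2*(5*289) = 2*1445 = 2890)
(s - 244)*(-101) = (2890 - 244)*(-101) = 2646*(-101) = -267246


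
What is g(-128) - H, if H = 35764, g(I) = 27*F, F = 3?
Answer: -35683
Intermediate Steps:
g(I) = 81 (g(I) = 27*3 = 81)
g(-128) - H = 81 - 1*35764 = 81 - 35764 = -35683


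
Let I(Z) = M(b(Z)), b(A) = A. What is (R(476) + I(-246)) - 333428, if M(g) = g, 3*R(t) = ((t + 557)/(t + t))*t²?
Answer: -755168/3 ≈ -2.5172e+5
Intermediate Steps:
R(t) = t*(557 + t)/6 (R(t) = (((t + 557)/(t + t))*t²)/3 = (((557 + t)/((2*t)))*t²)/3 = (((557 + t)*(1/(2*t)))*t²)/3 = (((557 + t)/(2*t))*t²)/3 = (t*(557 + t)/2)/3 = t*(557 + t)/6)
I(Z) = Z
(R(476) + I(-246)) - 333428 = ((⅙)*476*(557 + 476) - 246) - 333428 = ((⅙)*476*1033 - 246) - 333428 = (245854/3 - 246) - 333428 = 245116/3 - 333428 = -755168/3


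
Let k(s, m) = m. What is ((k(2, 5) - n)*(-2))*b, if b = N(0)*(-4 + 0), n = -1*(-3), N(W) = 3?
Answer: 48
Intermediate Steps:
n = 3
b = -12 (b = 3*(-4 + 0) = 3*(-4) = -12)
((k(2, 5) - n)*(-2))*b = ((5 - 1*3)*(-2))*(-12) = ((5 - 3)*(-2))*(-12) = (2*(-2))*(-12) = -4*(-12) = 48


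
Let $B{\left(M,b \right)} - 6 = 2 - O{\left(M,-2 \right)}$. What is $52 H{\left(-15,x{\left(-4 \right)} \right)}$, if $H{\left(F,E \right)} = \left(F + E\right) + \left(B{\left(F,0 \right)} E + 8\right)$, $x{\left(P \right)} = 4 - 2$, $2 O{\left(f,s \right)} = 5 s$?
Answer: $1092$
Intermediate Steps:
$O{\left(f,s \right)} = \frac{5 s}{2}$
$B{\left(M,b \right)} = 13$ ($B{\left(M,b \right)} = 6 - \left(-2 + \frac{5}{2} \left(-2\right)\right) = 6 + \left(2 - -5\right) = 6 + \left(2 + 5\right) = 6 + 7 = 13$)
$x{\left(P \right)} = 2$
$H{\left(F,E \right)} = 8 + F + 14 E$ ($H{\left(F,E \right)} = \left(F + E\right) + \left(13 E + 8\right) = \left(E + F\right) + \left(8 + 13 E\right) = 8 + F + 14 E$)
$52 H{\left(-15,x{\left(-4 \right)} \right)} = 52 \left(8 - 15 + 14 \cdot 2\right) = 52 \left(8 - 15 + 28\right) = 52 \cdot 21 = 1092$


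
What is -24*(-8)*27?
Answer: 5184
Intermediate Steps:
-24*(-8)*27 = 192*27 = 5184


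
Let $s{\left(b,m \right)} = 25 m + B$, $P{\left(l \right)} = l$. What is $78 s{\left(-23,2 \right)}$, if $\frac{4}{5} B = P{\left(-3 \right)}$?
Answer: $\frac{7215}{2} \approx 3607.5$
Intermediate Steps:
$B = - \frac{15}{4}$ ($B = \frac{5}{4} \left(-3\right) = - \frac{15}{4} \approx -3.75$)
$s{\left(b,m \right)} = - \frac{15}{4} + 25 m$ ($s{\left(b,m \right)} = 25 m - \frac{15}{4} = - \frac{15}{4} + 25 m$)
$78 s{\left(-23,2 \right)} = 78 \left(- \frac{15}{4} + 25 \cdot 2\right) = 78 \left(- \frac{15}{4} + 50\right) = 78 \cdot \frac{185}{4} = \frac{7215}{2}$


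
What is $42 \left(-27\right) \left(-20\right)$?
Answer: $22680$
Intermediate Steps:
$42 \left(-27\right) \left(-20\right) = \left(-1134\right) \left(-20\right) = 22680$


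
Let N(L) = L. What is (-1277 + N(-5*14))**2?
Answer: 1814409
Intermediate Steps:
(-1277 + N(-5*14))**2 = (-1277 - 5*14)**2 = (-1277 - 70)**2 = (-1347)**2 = 1814409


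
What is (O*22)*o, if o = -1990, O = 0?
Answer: 0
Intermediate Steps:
(O*22)*o = (0*22)*(-1990) = 0*(-1990) = 0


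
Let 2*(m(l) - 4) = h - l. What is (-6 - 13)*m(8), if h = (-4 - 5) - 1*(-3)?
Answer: 57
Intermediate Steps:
h = -6 (h = -9 + 3 = -6)
m(l) = 1 - l/2 (m(l) = 4 + (-6 - l)/2 = 4 + (-3 - l/2) = 1 - l/2)
(-6 - 13)*m(8) = (-6 - 13)*(1 - ½*8) = -19*(1 - 4) = -19*(-3) = 57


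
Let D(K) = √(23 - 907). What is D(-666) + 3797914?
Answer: 3797914 + 2*I*√221 ≈ 3.7979e+6 + 29.732*I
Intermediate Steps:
D(K) = 2*I*√221 (D(K) = √(-884) = 2*I*√221)
D(-666) + 3797914 = 2*I*√221 + 3797914 = 3797914 + 2*I*√221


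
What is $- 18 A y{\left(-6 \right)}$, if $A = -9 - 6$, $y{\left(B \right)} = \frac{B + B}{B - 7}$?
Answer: $\frac{3240}{13} \approx 249.23$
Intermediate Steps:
$y{\left(B \right)} = \frac{2 B}{-7 + B}$
$A = -15$
$- 18 A y{\left(-6 \right)} = \left(-18\right) \left(-15\right) 2 \left(-6\right) \frac{1}{-7 - 6} = 270 \cdot 2 \left(-6\right) \frac{1}{-13} = 270 \cdot 2 \left(-6\right) \left(- \frac{1}{13}\right) = 270 \cdot \frac{12}{13} = \frac{3240}{13}$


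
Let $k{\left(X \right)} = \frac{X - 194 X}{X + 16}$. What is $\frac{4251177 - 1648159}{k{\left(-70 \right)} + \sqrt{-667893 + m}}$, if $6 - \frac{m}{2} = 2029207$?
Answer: $- \frac{6782163399}{49872844} - \frac{948800061 i \sqrt{96455}}{249364220} \approx -135.99 - 1181.7 i$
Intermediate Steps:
$m = -4058402$ ($m = 12 - 4058414 = -4058402$)
$k{\left(X \right)} = - \frac{193 X}{16 + X}$ ($k{\left(X \right)} = \frac{\left(-193\right) X}{16 + X} = - \frac{193 X}{16 + X}$)
$\frac{4251177 - 1648159}{k{\left(-70 \right)} + \sqrt{-667893 + m}} = \frac{4251177 - 1648159}{\left(-193\right) \left(-70\right) \frac{1}{16 - 70} + \sqrt{-667893 - 4058402}} = \frac{2603018}{\left(-193\right) \left(-70\right) \frac{1}{-54} + \sqrt{-4726295}} = \frac{2603018}{\left(-193\right) \left(-70\right) \left(- \frac{1}{54}\right) + 7 i \sqrt{96455}} = \frac{2603018}{- \frac{6755}{27} + 7 i \sqrt{96455}}$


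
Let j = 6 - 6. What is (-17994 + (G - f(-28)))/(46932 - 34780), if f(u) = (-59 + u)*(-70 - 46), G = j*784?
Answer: -453/196 ≈ -2.3112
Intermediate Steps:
j = 0
G = 0 (G = 0*784 = 0)
f(u) = 6844 - 116*u (f(u) = (-59 + u)*(-116) = 6844 - 116*u)
(-17994 + (G - f(-28)))/(46932 - 34780) = (-17994 + (0 - (6844 - 116*(-28))))/(46932 - 34780) = (-17994 + (0 - (6844 + 3248)))/12152 = (-17994 + (0 - 1*10092))*(1/12152) = (-17994 + (0 - 10092))*(1/12152) = (-17994 - 10092)*(1/12152) = -28086*1/12152 = -453/196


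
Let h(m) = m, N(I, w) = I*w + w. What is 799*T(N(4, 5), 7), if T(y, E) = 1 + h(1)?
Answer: 1598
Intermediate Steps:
N(I, w) = w + I*w
T(y, E) = 2 (T(y, E) = 1 + 1 = 2)
799*T(N(4, 5), 7) = 799*2 = 1598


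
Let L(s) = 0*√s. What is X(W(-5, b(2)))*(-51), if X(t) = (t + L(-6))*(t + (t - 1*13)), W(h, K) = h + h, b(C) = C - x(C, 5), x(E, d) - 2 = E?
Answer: -16830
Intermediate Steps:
x(E, d) = 2 + E
L(s) = 0
b(C) = -2 (b(C) = C - (2 + C) = C + (-2 - C) = -2)
W(h, K) = 2*h
X(t) = t*(-13 + 2*t) (X(t) = (t + 0)*(t + (t - 1*13)) = t*(t + (t - 13)) = t*(t + (-13 + t)) = t*(-13 + 2*t))
X(W(-5, b(2)))*(-51) = ((2*(-5))*(-13 + 2*(2*(-5))))*(-51) = -10*(-13 + 2*(-10))*(-51) = -10*(-13 - 20)*(-51) = -10*(-33)*(-51) = 330*(-51) = -16830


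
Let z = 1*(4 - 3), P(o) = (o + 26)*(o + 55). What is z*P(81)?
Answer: 14552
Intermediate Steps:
P(o) = (26 + o)*(55 + o)
z = 1 (z = 1*1 = 1)
z*P(81) = 1*(1430 + 81² + 81*81) = 1*(1430 + 6561 + 6561) = 1*14552 = 14552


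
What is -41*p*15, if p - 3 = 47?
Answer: -30750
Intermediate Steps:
p = 50 (p = 3 + 47 = 50)
-41*p*15 = -41*50*15 = -2050*15 = -30750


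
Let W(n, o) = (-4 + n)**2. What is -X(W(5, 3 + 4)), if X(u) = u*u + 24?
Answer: -25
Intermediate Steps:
X(u) = 24 + u**2 (X(u) = u**2 + 24 = 24 + u**2)
-X(W(5, 3 + 4)) = -(24 + ((-4 + 5)**2)**2) = -(24 + (1**2)**2) = -(24 + 1**2) = -(24 + 1) = -1*25 = -25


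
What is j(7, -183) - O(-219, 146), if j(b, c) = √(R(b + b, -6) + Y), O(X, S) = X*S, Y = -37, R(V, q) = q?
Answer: 31974 + I*√43 ≈ 31974.0 + 6.5574*I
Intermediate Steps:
O(X, S) = S*X
j(b, c) = I*√43 (j(b, c) = √(-6 - 37) = √(-43) = I*√43)
j(7, -183) - O(-219, 146) = I*√43 - 146*(-219) = I*√43 - 1*(-31974) = I*√43 + 31974 = 31974 + I*√43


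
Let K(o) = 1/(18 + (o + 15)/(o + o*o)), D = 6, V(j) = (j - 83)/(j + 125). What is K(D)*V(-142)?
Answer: 450/629 ≈ 0.71542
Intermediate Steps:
V(j) = (-83 + j)/(125 + j)
K(o) = 1/(18 + (15 + o)/(o + o**2))
K(D)*V(-142) = (6*(1 + 6)/(15 + 18*6**2 + 19*6))*((-83 - 142)/(125 - 142)) = (6*7/(15 + 18*36 + 114))*(-225/(-17)) = (6*7/(15 + 648 + 114))*(-1/17*(-225)) = (6*7/777)*(225/17) = (6*(1/777)*7)*(225/17) = (2/37)*(225/17) = 450/629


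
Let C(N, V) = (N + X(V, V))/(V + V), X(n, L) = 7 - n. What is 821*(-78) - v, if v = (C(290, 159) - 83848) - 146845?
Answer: 8832692/53 ≈ 1.6665e+5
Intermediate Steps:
C(N, V) = (7 + N - V)/(2*V) (C(N, V) = (N + (7 - V))/(V + V) = (7 + N - V)/((2*V)) = (7 + N - V)*(1/(2*V)) = (7 + N - V)/(2*V))
v = -12226706/53 (v = ((½)*(7 + 290 - 1*159)/159 - 83848) - 146845 = ((½)*(1/159)*(7 + 290 - 159) - 83848) - 146845 = ((½)*(1/159)*138 - 83848) - 146845 = (23/53 - 83848) - 146845 = -4443921/53 - 146845 = -12226706/53 ≈ -2.3069e+5)
821*(-78) - v = 821*(-78) - 1*(-12226706/53) = -64038 + 12226706/53 = 8832692/53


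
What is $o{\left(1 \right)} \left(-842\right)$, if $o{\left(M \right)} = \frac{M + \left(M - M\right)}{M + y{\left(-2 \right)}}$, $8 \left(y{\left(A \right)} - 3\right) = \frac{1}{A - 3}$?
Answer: $- \frac{33680}{159} \approx -211.82$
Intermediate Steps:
$y{\left(A \right)} = 3 + \frac{1}{8 \left(-3 + A\right)}$ ($y{\left(A \right)} = 3 + \frac{1}{8 \left(A - 3\right)} = 3 + \frac{1}{8 \left(-3 + A\right)}$)
$o{\left(M \right)} = \frac{M}{\frac{119}{40} + M}$ ($o{\left(M \right)} = \frac{M + \left(M - M\right)}{M + \frac{-71 + 24 \left(-2\right)}{8 \left(-3 - 2\right)}} = \frac{M + 0}{M + \frac{-71 - 48}{8 \left(-5\right)}} = \frac{M}{M + \frac{1}{8} \left(- \frac{1}{5}\right) \left(-119\right)} = \frac{M}{M + \frac{119}{40}} = \frac{M}{\frac{119}{40} + M}$)
$o{\left(1 \right)} \left(-842\right) = 40 \cdot 1 \frac{1}{119 + 40 \cdot 1} \left(-842\right) = 40 \cdot 1 \frac{1}{119 + 40} \left(-842\right) = 40 \cdot 1 \cdot \frac{1}{159} \left(-842\right) = \frac{40}{159} \left(-842\right) = - \frac{33680}{159}$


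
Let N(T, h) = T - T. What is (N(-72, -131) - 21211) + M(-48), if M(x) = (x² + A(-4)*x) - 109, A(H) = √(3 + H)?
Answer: -19016 - 48*I ≈ -19016.0 - 48.0*I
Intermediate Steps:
M(x) = -109 + x² + I*x (M(x) = (x² + √(3 - 4)*x) - 109 = (x² + √(-1)*x) - 109 = (x² + I*x) - 109 = -109 + x² + I*x)
N(T, h) = 0
(N(-72, -131) - 21211) + M(-48) = (0 - 21211) + (-109 + (-48)² + I*(-48)) = -21211 + (-109 + 2304 - 48*I) = -21211 + (2195 - 48*I) = -19016 - 48*I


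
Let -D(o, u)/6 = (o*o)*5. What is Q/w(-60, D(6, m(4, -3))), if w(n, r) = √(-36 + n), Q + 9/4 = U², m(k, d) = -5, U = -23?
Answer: -2107*I*√6/96 ≈ -53.761*I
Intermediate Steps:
D(o, u) = -30*o² (D(o, u) = -6*o*o*5 = -6*o²*5 = -30*o²)
Q = 2107/4 (Q = -9/4 + (-23)² = -9/4 + 529 = 2107/4 ≈ 526.75)
Q/w(-60, D(6, m(4, -3))) = 2107/(4*(√(-36 - 60))) = 2107/(4*(√(-96))) = 2107/(4*((4*I*√6))) = 2107*(-I*√6/24)/4 = -2107*I*√6/96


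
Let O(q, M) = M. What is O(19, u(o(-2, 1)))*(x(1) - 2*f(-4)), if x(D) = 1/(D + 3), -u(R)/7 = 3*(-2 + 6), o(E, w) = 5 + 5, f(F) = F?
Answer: -693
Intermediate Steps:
o(E, w) = 10
u(R) = -84 (u(R) = -21*(-2 + 6) = -21*4 = -7*12 = -84)
x(D) = 1/(3 + D)
O(19, u(o(-2, 1)))*(x(1) - 2*f(-4)) = -84*(1/(3 + 1) - 2*(-4)) = -84*(1/4 + 8) = -84*(¼ + 8) = -84*33/4 = -693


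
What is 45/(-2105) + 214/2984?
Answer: 31619/628132 ≈ 0.050338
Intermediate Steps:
45/(-2105) + 214/2984 = 45*(-1/2105) + 214*(1/2984) = -9/421 + 107/1492 = 31619/628132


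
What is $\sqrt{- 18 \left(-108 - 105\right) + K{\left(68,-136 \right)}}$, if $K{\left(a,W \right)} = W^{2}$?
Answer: $\sqrt{22330} \approx 149.43$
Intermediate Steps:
$\sqrt{- 18 \left(-108 - 105\right) + K{\left(68,-136 \right)}} = \sqrt{- 18 \left(-108 - 105\right) + \left(-136\right)^{2}} = \sqrt{\left(-18\right) \left(-213\right) + 18496} = \sqrt{3834 + 18496} = \sqrt{22330}$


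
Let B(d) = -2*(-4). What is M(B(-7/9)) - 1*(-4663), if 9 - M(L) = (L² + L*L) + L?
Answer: 4536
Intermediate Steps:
B(d) = 8
M(L) = 9 - L - 2*L² (M(L) = 9 - ((L² + L*L) + L) = 9 - ((L² + L²) + L) = 9 - (2*L² + L) = 9 - (L + 2*L²) = 9 + (-L - 2*L²) = 9 - L - 2*L²)
M(B(-7/9)) - 1*(-4663) = (9 - 1*8 - 2*8²) - 1*(-4663) = (9 - 8 - 2*64) + 4663 = (9 - 8 - 128) + 4663 = -127 + 4663 = 4536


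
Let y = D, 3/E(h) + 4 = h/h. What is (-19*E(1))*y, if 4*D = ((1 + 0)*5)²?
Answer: 475/4 ≈ 118.75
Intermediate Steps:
E(h) = -1 (E(h) = 3/(-4 + h/h) = 3/(-4 + 1) = 3/(-3) = 3*(-⅓) = -1)
D = 25/4 (D = ((1 + 0)*5)²/4 = (1*5)²/4 = (¼)*5² = (¼)*25 = 25/4 ≈ 6.2500)
y = 25/4 ≈ 6.2500
(-19*E(1))*y = -19*(-1)*(25/4) = 19*(25/4) = 475/4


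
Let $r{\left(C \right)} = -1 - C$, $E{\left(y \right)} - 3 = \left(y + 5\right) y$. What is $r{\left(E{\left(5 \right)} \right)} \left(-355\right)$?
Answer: $19170$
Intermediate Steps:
$E{\left(y \right)} = 3 + y \left(5 + y\right)$ ($E{\left(y \right)} = 3 + \left(y + 5\right) y = 3 + \left(5 + y\right) y = 3 + y \left(5 + y\right)$)
$r{\left(E{\left(5 \right)} \right)} \left(-355\right) = \left(-1 - \left(3 + 5^{2} + 5 \cdot 5\right)\right) \left(-355\right) = \left(-1 - \left(3 + 25 + 25\right)\right) \left(-355\right) = \left(-1 - 53\right) \left(-355\right) = \left(-54\right) \left(-355\right) = 19170$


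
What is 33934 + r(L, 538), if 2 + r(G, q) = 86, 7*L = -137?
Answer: 34018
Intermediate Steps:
L = -137/7 (L = (1/7)*(-137) = -137/7 ≈ -19.571)
r(G, q) = 84 (r(G, q) = -2 + 86 = 84)
33934 + r(L, 538) = 33934 + 84 = 34018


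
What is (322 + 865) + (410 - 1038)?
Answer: 559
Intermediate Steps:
(322 + 865) + (410 - 1038) = 1187 - 628 = 559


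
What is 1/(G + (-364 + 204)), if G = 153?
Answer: -1/7 ≈ -0.14286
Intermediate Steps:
1/(G + (-364 + 204)) = 1/(153 + (-364 + 204)) = 1/(153 - 160) = 1/(-7) = -1/7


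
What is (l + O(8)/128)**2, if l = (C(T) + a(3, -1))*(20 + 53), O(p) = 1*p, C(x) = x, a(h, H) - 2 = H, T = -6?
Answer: 34093921/256 ≈ 1.3318e+5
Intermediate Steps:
a(h, H) = 2 + H
O(p) = p
l = -365 (l = (-6 + (2 - 1))*(20 + 53) = (-6 + 1)*73 = -5*73 = -365)
(l + O(8)/128)**2 = (-365 + 8/128)**2 = (-365 + 8*(1/128))**2 = (-365 + 1/16)**2 = (-5839/16)**2 = 34093921/256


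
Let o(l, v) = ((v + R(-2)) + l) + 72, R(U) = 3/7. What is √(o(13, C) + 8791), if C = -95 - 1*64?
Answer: √427154/7 ≈ 93.367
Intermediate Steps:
R(U) = 3/7 (R(U) = 3*(⅐) = 3/7)
C = -159 (C = -95 - 64 = -159)
o(l, v) = 507/7 + l + v (o(l, v) = ((v + 3/7) + l) + 72 = ((3/7 + v) + l) + 72 = (3/7 + l + v) + 72 = 507/7 + l + v)
√(o(13, C) + 8791) = √((507/7 + 13 - 159) + 8791) = √(-515/7 + 8791) = √(61022/7) = √427154/7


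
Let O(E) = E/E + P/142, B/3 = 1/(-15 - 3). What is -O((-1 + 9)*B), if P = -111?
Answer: -31/142 ≈ -0.21831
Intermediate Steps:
B = -⅙ (B = 3/(-15 - 3) = 3/(-18) = 3*(-1/18) = -⅙ ≈ -0.16667)
O(E) = 31/142 (O(E) = E/E - 111/142 = 1 - 111*1/142 = 1 - 111/142 = 31/142)
-O((-1 + 9)*B) = -1*31/142 = -31/142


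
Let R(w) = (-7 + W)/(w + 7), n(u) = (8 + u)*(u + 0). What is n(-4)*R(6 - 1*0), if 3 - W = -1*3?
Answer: 16/13 ≈ 1.2308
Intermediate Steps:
W = 6 (W = 3 - (-1)*3 = 3 - 1*(-3) = 3 + 3 = 6)
n(u) = u*(8 + u) (n(u) = (8 + u)*u = u*(8 + u))
R(w) = -1/(7 + w) (R(w) = (-7 + 6)/(w + 7) = -1/(7 + w))
n(-4)*R(6 - 1*0) = (-4*(8 - 4))*(-1/(7 + (6 - 1*0))) = (-4*4)*(-1/(7 + (6 + 0))) = -(-16)/(7 + 6) = -(-16)/13 = -16*(-1/13) = 16/13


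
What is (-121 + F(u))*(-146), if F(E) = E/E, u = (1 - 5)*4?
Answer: 17520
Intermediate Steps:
u = -16 (u = -4*4 = -16)
F(E) = 1
(-121 + F(u))*(-146) = (-121 + 1)*(-146) = -120*(-146) = 17520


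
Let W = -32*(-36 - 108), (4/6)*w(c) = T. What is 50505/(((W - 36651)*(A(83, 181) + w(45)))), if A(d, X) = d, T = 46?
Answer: -16835/1623512 ≈ -0.010369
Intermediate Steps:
w(c) = 69 (w(c) = (3/2)*46 = 69)
W = 4608 (W = -32*(-144) = 4608)
50505/(((W - 36651)*(A(83, 181) + w(45)))) = 50505/(((4608 - 36651)*(83 + 69))) = 50505/((-32043*152)) = 50505/(-4870536) = 50505*(-1/4870536) = -16835/1623512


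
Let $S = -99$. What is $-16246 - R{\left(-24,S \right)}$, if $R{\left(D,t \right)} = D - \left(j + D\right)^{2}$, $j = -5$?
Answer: $-15381$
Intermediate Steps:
$R{\left(D,t \right)} = D - \left(-5 + D\right)^{2}$
$-16246 - R{\left(-24,S \right)} = -16246 - \left(-24 - \left(-5 - 24\right)^{2}\right) = -16246 - \left(-24 - \left(-29\right)^{2}\right) = -16246 - \left(-24 - 841\right) = -16246 - -865 = -16246 + 865 = -15381$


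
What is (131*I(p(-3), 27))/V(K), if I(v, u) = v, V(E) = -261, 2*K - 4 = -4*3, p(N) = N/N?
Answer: -131/261 ≈ -0.50192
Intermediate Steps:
p(N) = 1
K = -4 (K = 2 + (-4*3)/2 = 2 + (½)*(-12) = 2 - 6 = -4)
(131*I(p(-3), 27))/V(K) = (131*1)/(-261) = 131*(-1/261) = -131/261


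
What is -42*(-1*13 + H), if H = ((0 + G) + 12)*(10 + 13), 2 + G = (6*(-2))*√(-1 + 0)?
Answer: -9114 + 11592*I ≈ -9114.0 + 11592.0*I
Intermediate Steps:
G = -2 - 12*I (G = -2 + (6*(-2))*√(-1 + 0) = -2 - 12*I ≈ -2.0 - 12.0*I)
H = 230 - 276*I (H = ((0 + (-2 - 12*I)) + 12)*(10 + 13) = ((-2 - 12*I) + 12)*23 = (10 - 12*I)*23 = 230 - 276*I ≈ 230.0 - 276.0*I)
-42*(-1*13 + H) = -42*(-1*13 + (230 - 276*I)) = -42*(-13 + (230 - 276*I)) = -42*(217 - 276*I) = -9114 + 11592*I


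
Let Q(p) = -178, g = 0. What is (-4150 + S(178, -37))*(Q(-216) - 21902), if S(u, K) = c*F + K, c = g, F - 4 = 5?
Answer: 92448960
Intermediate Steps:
F = 9 (F = 4 + 5 = 9)
c = 0
S(u, K) = K (S(u, K) = 0*9 + K = 0 + K = K)
(-4150 + S(178, -37))*(Q(-216) - 21902) = (-4150 - 37)*(-178 - 21902) = -4187*(-22080) = 92448960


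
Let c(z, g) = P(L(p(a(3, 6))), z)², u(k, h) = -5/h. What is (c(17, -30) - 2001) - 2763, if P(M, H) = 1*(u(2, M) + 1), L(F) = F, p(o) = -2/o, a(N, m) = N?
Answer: -18767/4 ≈ -4691.8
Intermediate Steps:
P(M, H) = 1 - 5/M (P(M, H) = 1*(-5/M + 1) = 1*(1 - 5/M) = 1 - 5/M)
c(z, g) = 289/4 (c(z, g) = ((-5 - 2/3)/((-2/3)))² = ((-5 - 2*⅓)/((-2*⅓)))² = ((-5 - ⅔)/(-⅔))² = (-3/2*(-17/3))² = (17/2)² = 289/4)
(c(17, -30) - 2001) - 2763 = (289/4 - 2001) - 2763 = -7715/4 - 2763 = -18767/4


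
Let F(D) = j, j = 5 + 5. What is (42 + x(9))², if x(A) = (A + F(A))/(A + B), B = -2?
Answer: 97969/49 ≈ 1999.4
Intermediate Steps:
j = 10
F(D) = 10
x(A) = (10 + A)/(-2 + A) (x(A) = (A + 10)/(A - 2) = (10 + A)/(-2 + A))
(42 + x(9))² = (42 + (10 + 9)/(-2 + 9))² = (42 + 19/7)² = (313/7)² = 97969/49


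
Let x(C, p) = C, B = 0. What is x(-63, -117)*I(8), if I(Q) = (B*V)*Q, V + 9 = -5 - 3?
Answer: 0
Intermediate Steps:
V = -17 (V = -9 + (-5 - 3) = -9 - 8 = -17)
I(Q) = 0 (I(Q) = (0*(-17))*Q = 0*Q = 0)
x(-63, -117)*I(8) = -63*0 = 0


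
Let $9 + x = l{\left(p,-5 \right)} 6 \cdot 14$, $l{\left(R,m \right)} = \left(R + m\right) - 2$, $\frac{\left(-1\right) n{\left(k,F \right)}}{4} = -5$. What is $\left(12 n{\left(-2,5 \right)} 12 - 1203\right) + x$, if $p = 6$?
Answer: $1584$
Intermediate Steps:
$n{\left(k,F \right)} = 20$ ($n{\left(k,F \right)} = \left(-4\right) \left(-5\right) = 20$)
$l{\left(R,m \right)} = -2 + R + m$
$x = -93$ ($x = -9 + \left(-2 + 6 - 5\right) 6 \cdot 14 = -9 + \left(-1\right) 6 \cdot 14 = -9 - 84 = -93$)
$\left(12 n{\left(-2,5 \right)} 12 - 1203\right) + x = \left(12 \cdot 20 \cdot 12 - 1203\right) - 93 = \left(240 \cdot 12 - 1203\right) - 93 = \left(2880 - 1203\right) - 93 = 1677 - 93 = 1584$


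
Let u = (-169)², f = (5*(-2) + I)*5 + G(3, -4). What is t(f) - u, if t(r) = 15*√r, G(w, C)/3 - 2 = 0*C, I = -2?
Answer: -28561 + 45*I*√6 ≈ -28561.0 + 110.23*I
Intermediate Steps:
G(w, C) = 6 (G(w, C) = 6 + 3*(0*C) = 6 + 3*0 = 6 + 0 = 6)
f = -54 (f = (5*(-2) - 2)*5 + 6 = (-10 - 2)*5 + 6 = -12*5 + 6 = -60 + 6 = -54)
u = 28561
t(f) - u = 15*√(-54) - 1*28561 = 15*(3*I*√6) - 28561 = 45*I*√6 - 28561 = -28561 + 45*I*√6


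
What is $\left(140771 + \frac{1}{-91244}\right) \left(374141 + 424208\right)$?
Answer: $\frac{10254401013837927}{91244} \approx 1.1238 \cdot 10^{11}$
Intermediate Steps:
$\left(140771 + \frac{1}{-91244}\right) \left(374141 + 424208\right) = \left(140771 - \frac{1}{91244}\right) 798349 = \frac{12844509123}{91244} \cdot 798349 = \frac{10254401013837927}{91244}$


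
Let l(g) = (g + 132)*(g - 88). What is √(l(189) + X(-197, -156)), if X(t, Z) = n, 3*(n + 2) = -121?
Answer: 4*√18213/3 ≈ 179.94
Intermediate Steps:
n = -127/3 (n = -2 + (⅓)*(-121) = -2 - 121/3 = -127/3 ≈ -42.333)
X(t, Z) = -127/3
l(g) = (-88 + g)*(132 + g) (l(g) = (132 + g)*(-88 + g) = (-88 + g)*(132 + g))
√(l(189) + X(-197, -156)) = √((-11616 + 189² + 44*189) - 127/3) = √((-11616 + 35721 + 8316) - 127/3) = √(32421 - 127/3) = √(97136/3) = 4*√18213/3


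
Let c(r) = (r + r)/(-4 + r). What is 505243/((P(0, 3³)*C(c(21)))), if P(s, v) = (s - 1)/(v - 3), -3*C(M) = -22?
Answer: -18188748/11 ≈ -1.6535e+6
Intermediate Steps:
c(r) = 2*r/(-4 + r) (c(r) = (2*r)/(-4 + r) = 2*r/(-4 + r))
C(M) = 22/3 (C(M) = -⅓*(-22) = 22/3)
P(s, v) = (-1 + s)/(-3 + v)
505243/((P(0, 3³)*C(c(21)))) = 505243/((((-1 + 0)/(-3 + 3³))*(22/3))) = 505243/(((-1/(-3 + 27))*(22/3))) = 505243/(((-1/24)*(22/3))) = 505243/((((1/24)*(-1))*(22/3))) = 505243/((-1/24*22/3)) = 505243/(-11/36) = 505243*(-36/11) = -18188748/11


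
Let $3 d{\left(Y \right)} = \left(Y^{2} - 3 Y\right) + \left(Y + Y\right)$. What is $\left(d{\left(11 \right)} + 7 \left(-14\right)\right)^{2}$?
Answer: $\frac{33856}{9} \approx 3761.8$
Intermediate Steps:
$d{\left(Y \right)} = - \frac{Y}{3} + \frac{Y^{2}}{3}$ ($d{\left(Y \right)} = \frac{\left(Y^{2} - 3 Y\right) + \left(Y + Y\right)}{3} = \frac{\left(Y^{2} - 3 Y\right) + 2 Y}{3} = \frac{Y^{2} - Y}{3} = - \frac{Y}{3} + \frac{Y^{2}}{3}$)
$\left(d{\left(11 \right)} + 7 \left(-14\right)\right)^{2} = \left(\frac{1}{3} \cdot 11 \left(-1 + 11\right) + 7 \left(-14\right)\right)^{2} = \left(\frac{1}{3} \cdot 11 \cdot 10 - 98\right)^{2} = \left(\frac{110}{3} - 98\right)^{2} = \left(- \frac{184}{3}\right)^{2} = \frac{33856}{9}$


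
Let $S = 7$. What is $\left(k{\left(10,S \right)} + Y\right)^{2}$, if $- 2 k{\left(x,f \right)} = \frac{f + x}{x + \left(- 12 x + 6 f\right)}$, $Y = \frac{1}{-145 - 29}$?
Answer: $\frac{6889}{484416} \approx 0.014221$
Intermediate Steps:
$Y = - \frac{1}{174}$ ($Y = \frac{1}{-174} = - \frac{1}{174} \approx -0.0057471$)
$k{\left(x,f \right)} = - \frac{f + x}{2 \left(- 11 x + 6 f\right)}$ ($k{\left(x,f \right)} = - \frac{\left(f + x\right) \frac{1}{x + \left(- 12 x + 6 f\right)}}{2} = - \frac{\left(f + x\right) \frac{1}{- 11 x + 6 f}}{2} = - \frac{\frac{1}{- 11 x + 6 f} \left(f + x\right)}{2} = - \frac{f + x}{2 \left(- 11 x + 6 f\right)}$)
$\left(k{\left(10,S \right)} + Y\right)^{2} = \left(\frac{7 + 10}{2 \left(\left(-6\right) 7 + 11 \cdot 10\right)} - \frac{1}{174}\right)^{2} = \left(\frac{1}{2} \frac{1}{-42 + 110} \cdot 17 - \frac{1}{174}\right)^{2} = \left(\frac{1}{2} \cdot \frac{1}{68} \cdot 17 - \frac{1}{174}\right)^{2} = \left(\frac{1}{8} - \frac{1}{174}\right)^{2} = \left(\frac{83}{696}\right)^{2} = \frac{6889}{484416}$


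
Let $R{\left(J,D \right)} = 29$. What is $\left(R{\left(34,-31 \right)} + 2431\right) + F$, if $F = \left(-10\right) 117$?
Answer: $1290$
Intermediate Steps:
$F = -1170$
$\left(R{\left(34,-31 \right)} + 2431\right) + F = \left(29 + 2431\right) - 1170 = 2460 - 1170 = 1290$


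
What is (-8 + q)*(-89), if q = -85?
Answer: 8277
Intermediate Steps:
(-8 + q)*(-89) = (-8 - 85)*(-89) = -93*(-89) = 8277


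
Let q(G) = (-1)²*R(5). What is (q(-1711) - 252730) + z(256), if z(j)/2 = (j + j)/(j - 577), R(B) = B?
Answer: -81125749/321 ≈ -2.5273e+5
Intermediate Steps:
z(j) = 4*j/(-577 + j) (z(j) = 2*((j + j)/(j - 577)) = 2*((2*j)/(-577 + j)) = 2*(2*j/(-577 + j)) = 4*j/(-577 + j))
q(G) = 5 (q(G) = (-1)²*5 = 1*5 = 5)
(q(-1711) - 252730) + z(256) = (5 - 252730) + 4*256/(-577 + 256) = -252725 + 4*256/(-321) = -252725 + 4*256*(-1/321) = -252725 - 1024/321 = -81125749/321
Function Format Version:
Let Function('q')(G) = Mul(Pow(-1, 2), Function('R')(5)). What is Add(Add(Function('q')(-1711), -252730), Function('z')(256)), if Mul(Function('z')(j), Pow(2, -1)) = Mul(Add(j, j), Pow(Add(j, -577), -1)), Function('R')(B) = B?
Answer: Rational(-81125749, 321) ≈ -2.5273e+5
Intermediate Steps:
Function('z')(j) = Mul(4, j, Pow(Add(-577, j), -1)) (Function('z')(j) = Mul(2, Mul(Add(j, j), Pow(Add(j, -577), -1))) = Mul(2, Mul(Mul(2, j), Pow(Add(-577, j), -1))) = Mul(2, Mul(2, j, Pow(Add(-577, j), -1))) = Mul(4, j, Pow(Add(-577, j), -1)))
Function('q')(G) = 5 (Function('q')(G) = Mul(Pow(-1, 2), 5) = Mul(1, 5) = 5)
Add(Add(Function('q')(-1711), -252730), Function('z')(256)) = Add(Add(5, -252730), Mul(4, 256, Pow(Add(-577, 256), -1))) = Add(-252725, Mul(4, 256, Pow(-321, -1))) = Add(-252725, Mul(4, 256, Rational(-1, 321))) = Add(-252725, Rational(-1024, 321)) = Rational(-81125749, 321)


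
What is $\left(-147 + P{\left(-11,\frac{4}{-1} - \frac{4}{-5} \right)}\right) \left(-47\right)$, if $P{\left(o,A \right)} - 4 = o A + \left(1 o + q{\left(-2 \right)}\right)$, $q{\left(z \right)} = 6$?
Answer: $\frac{26508}{5} \approx 5301.6$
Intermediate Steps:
$P{\left(o,A \right)} = 10 + o + A o$ ($P{\left(o,A \right)} = 4 + \left(o A + \left(1 o + 6\right)\right) = 4 + \left(A o + \left(o + 6\right)\right) = 4 + \left(A o + \left(6 + o\right)\right) = 4 + \left(6 + o + A o\right) = 10 + o + A o$)
$\left(-147 + P{\left(-11,\frac{4}{-1} - \frac{4}{-5} \right)}\right) \left(-47\right) = \left(-147 + \left(10 - 11 + \left(\frac{4}{-1} - \frac{4}{-5}\right) \left(-11\right)\right)\right) \left(-47\right) = \left(-147 + \left(10 - 11 + \left(4 \left(-1\right) - - \frac{4}{5}\right) \left(-11\right)\right)\right) \left(-47\right) = \left(-147 + \left(10 - 11 + \left(-4 + \frac{4}{5}\right) \left(-11\right)\right)\right) \left(-47\right) = \left(-147 - - \frac{171}{5}\right) \left(-47\right) = \left(-147 + \left(10 - 11 + \frac{176}{5}\right)\right) \left(-47\right) = \left(-147 + \frac{171}{5}\right) \left(-47\right) = \left(- \frac{564}{5}\right) \left(-47\right) = \frac{26508}{5}$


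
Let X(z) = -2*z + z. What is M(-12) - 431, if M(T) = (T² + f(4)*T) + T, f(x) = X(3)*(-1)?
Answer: -335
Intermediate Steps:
X(z) = -z
f(x) = 3 (f(x) = -1*3*(-1) = -3*(-1) = 3)
M(T) = T² + 4*T (M(T) = (T² + 3*T) + T = T² + 4*T)
M(-12) - 431 = -12*(4 - 12) - 431 = -12*(-8) - 431 = 96 - 431 = -335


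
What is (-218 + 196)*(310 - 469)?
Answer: 3498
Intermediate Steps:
(-218 + 196)*(310 - 469) = -22*(-159) = 3498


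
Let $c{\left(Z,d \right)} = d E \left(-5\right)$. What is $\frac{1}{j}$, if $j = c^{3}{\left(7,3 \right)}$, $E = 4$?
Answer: $- \frac{1}{216000} \approx -4.6296 \cdot 10^{-6}$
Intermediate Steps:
$c{\left(Z,d \right)} = - 20 d$ ($c{\left(Z,d \right)} = d 4 \left(-5\right) = 4 d \left(-5\right) = - 20 d$)
$j = -216000$ ($j = \left(\left(-20\right) 3\right)^{3} = \left(-60\right)^{3} = -216000$)
$\frac{1}{j} = \frac{1}{-216000} = - \frac{1}{216000}$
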